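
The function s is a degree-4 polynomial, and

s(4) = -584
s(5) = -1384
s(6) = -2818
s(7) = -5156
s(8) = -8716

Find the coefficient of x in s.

Write s(x) = ax^4 + bx³ + cx² + dx + e; the 5 given values yield a linear system in the 5 coefficients.
Solving, s(x) = -2x^4 - x³ - x - 4.
The coefficient of x is -1.

-1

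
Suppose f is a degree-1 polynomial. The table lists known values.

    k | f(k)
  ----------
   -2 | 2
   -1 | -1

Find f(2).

Write f(k) = ak + b; the 2 given values yield a linear system in the 2 coefficients.
Solving, f(k) = -3k - 4.
Then f(2) = -10.

-10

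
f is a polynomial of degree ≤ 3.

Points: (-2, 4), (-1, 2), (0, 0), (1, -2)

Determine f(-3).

First differences: -2, -2, -2.
Level-1 differences are constant, so f has degree 1.
Fitting a degree-1 polynomial gives f(n) = -2n.
Then f(-3) = 6.

6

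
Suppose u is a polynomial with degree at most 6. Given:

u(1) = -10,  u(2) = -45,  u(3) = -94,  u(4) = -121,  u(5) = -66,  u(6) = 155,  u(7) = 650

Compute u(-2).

Write u(x) = ax^6 + bx^5 + cx^4 + dx³ + ex² + px + q; the 7 given values yield a linear system in the 7 coefficients.
Solving, the top 2 coefficients vanish, and u(x) = x^4 - 4x³ - 8x² + 2x - 1.
Then u(-2) = 11.

11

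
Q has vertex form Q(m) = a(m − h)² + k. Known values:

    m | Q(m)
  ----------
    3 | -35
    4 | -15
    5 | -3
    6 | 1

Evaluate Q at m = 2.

First differences 20, 12, 4; second difference -8 = 2a, so a = -4.
Expanding, the m-coefficient is −2ah = 8h; matching it to the data gives h = 6, and then k = 1.
So Q(m) = -4(m − 6)² + 1.
Q(2) = -4·(-4)² + 1 = -63.

-63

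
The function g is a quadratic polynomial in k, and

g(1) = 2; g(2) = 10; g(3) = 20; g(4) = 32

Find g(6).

62

Write g(k) = ak² + bk + c; the 4 given values yield a linear system in the 3 coefficients.
Solving, g(k) = k² + 5k - 4.
Then g(6) = 62.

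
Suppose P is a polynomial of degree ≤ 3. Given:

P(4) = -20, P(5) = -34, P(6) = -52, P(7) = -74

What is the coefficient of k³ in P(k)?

First differences: -14, -18, -22. Second differences: -4, -4.
Level-2 differences are constant, so P has degree 2.
Fitting a degree-2 polynomial gives P(k) = -2k² + 4k - 4.
The coefficient of k³ is 0.

0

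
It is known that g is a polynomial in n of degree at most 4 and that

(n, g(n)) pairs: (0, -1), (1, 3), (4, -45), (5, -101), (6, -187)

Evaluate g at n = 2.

1

Write g(n) = an^4 + bn³ + cn² + dn + e; the 5 given values yield a linear system in the 5 coefficients.
Solving, the leading coefficient vanishes, and g(n) = -n³ + 5n - 1.
Then g(2) = 1.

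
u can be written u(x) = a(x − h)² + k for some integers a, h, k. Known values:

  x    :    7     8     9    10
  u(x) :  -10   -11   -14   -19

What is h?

First differences -1, -3, -5; second difference -2 = 2a, so a = -1.
Expanding, the x-coefficient is −2ah = 2h; matching it to the data gives h = 7, and then k = -10.
So u(x) = -1(x − 7)² − 10.
Hence h = 7.

7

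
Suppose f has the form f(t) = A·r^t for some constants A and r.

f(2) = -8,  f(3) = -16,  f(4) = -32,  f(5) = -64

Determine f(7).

-256

Consecutive ratio: -16/(-8) = 2, and -32/(-16) = 2, so r = 2.
Then A·2^2 = -8 gives A = -2, and f(t) = -2·2^t.
f(7) = -2·2^7 = -256.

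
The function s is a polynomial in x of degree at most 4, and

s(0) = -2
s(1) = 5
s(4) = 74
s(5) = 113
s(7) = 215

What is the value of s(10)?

428

Write s(x) = ax^4 + bx³ + cx² + dx + e; the 5 given values yield a linear system in the 5 coefficients.
Solving, the top 2 coefficients vanish, and s(x) = 4x² + 3x - 2.
Then s(10) = 428.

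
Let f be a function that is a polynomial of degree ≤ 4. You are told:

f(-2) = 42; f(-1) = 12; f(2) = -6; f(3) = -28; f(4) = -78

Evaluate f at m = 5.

Write f(m) = am^4 + bm³ + cm² + dm + e; the 5 given values yield a linear system in the 5 coefficients.
Solving, the leading coefficient vanishes, and f(m) = -2m³ + 4m² - 4m + 2.
Then f(5) = -168.

-168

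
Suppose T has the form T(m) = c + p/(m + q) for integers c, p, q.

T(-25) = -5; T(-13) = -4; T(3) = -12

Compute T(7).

(T(m) − c)(m + q) = p for each data point; the three points give a linear system in c and q, then p follows.
Solving: c = -6, q = 1, p = -24, so T(m) = -6 − 24/(m + 1).
Then T(7) = -6 − 24/8 = -9.

-9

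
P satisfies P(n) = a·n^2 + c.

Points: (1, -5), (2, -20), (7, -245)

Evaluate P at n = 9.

-405

From P(1) = -5 and P(2) = -20: 1a + c = -5 and 4a + c = -20.
Subtracting: 3a = -15, so a = -5; then c = -5 − (-5)·1 = 0.
So P(n) = -5n² + 0, and P(9) = -405.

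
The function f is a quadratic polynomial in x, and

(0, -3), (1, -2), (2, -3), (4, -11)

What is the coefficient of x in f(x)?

2

Write f(x) = ax² + bx + c; the 4 given values yield a linear system in the 3 coefficients.
Solving, f(x) = -x² + 2x - 3.
The coefficient of x is 2.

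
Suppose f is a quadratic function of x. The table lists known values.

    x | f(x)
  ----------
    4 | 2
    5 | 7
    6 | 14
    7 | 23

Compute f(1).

-1

First differences: 5, 7, 9. Second differences: 2, 2.
Level-2 differences are constant, so f has degree 2.
Fitting a degree-2 polynomial gives f(x) = x² - 4x + 2.
Then f(1) = -1.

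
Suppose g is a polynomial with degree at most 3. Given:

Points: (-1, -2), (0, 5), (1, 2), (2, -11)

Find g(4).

-67

First differences: 7, -3, -13. Second differences: -10, -10.
Level-2 differences are constant, so g has degree 2.
Fitting a degree-2 polynomial gives g(k) = -5k² + 2k + 5.
Then g(4) = -67.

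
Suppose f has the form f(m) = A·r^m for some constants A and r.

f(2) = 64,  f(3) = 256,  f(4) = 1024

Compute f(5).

Consecutive ratio: 256/64 = 4, and 1024/256 = 4, so r = 4.
Then A·4^2 = 64 gives A = 4, and f(m) = 4·4^m.
f(5) = 4·4^5 = 4096.

4096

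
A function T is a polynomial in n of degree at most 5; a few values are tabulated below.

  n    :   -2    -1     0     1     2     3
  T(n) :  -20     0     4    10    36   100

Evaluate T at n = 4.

First differences: 20, 4, 6, 26, 64. Second differences: -16, 2, 20, 38. Third differences: 18, 18, 18.
Level-3 differences are constant, so T has degree 3.
Extending the table by one column gives the next first difference 120, so T(4) = 100 + 120 = 220.

220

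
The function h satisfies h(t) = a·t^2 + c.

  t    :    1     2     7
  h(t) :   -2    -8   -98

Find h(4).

-32

From h(1) = -2 and h(2) = -8: 1a + c = -2 and 4a + c = -8.
Subtracting: 3a = -6, so a = -2; then c = -2 − (-2)·1 = 0.
So h(t) = -2t² + 0, and h(4) = -32.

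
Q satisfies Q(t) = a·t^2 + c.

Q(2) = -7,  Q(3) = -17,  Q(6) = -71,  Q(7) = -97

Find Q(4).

From Q(2) = -7 and Q(3) = -17: 4a + c = -7 and 9a + c = -17.
Subtracting: 5a = -10, so a = -2; then c = -7 − (-2)·4 = 1.
So Q(t) = -2t² + 1, and Q(4) = -31.

-31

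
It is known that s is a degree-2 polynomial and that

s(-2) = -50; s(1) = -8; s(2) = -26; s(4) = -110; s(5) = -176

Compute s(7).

Write s(x) = ax² + bx + c; the 5 given values yield a linear system in the 3 coefficients.
Solving, s(x) = -8x² + 6x - 6.
Then s(7) = -356.

-356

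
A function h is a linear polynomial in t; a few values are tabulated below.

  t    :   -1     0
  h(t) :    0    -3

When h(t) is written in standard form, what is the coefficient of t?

-3

Write h(t) = at + b; the 2 given values yield a linear system in the 2 coefficients.
Solving, h(t) = -3t - 3.
The coefficient of t is -3.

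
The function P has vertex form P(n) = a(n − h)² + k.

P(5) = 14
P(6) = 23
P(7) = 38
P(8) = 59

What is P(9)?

First differences 9, 15, 21; second difference 6 = 2a, so a = 3.
Expanding, the n-coefficient is −2ah = -6h; matching it to the data gives h = 4, and then k = 11.
So P(n) = 3(n − 4)² + 11.
P(9) = 3·5² + 11 = 86.

86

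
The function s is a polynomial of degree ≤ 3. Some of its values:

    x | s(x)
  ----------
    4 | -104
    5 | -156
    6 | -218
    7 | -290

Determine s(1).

-8

First differences: -52, -62, -72. Second differences: -10, -10.
Level-2 differences are constant, so s has degree 2.
Fitting a degree-2 polynomial gives s(x) = -5x² - 7x + 4.
Then s(1) = -8.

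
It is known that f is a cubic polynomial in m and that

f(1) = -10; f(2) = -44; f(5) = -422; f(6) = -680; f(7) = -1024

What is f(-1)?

Write f(m) = am³ + bm² + cm + d; the 5 given values yield a linear system in the 4 coefficients.
Solving, f(m) = -2m³ - 7m² + m - 2.
Then f(-1) = -8.

-8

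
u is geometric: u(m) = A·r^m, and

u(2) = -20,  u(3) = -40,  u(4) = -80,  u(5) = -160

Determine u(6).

-320

Consecutive ratio: -40/(-20) = 2, and -80/(-40) = 2, so r = 2.
Then A·2^2 = -20 gives A = -5, and u(m) = -5·2^m.
u(6) = -5·2^6 = -320.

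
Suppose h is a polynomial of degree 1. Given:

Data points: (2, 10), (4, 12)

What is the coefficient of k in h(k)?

Write h(k) = ak + b; the 2 given values yield a linear system in the 2 coefficients.
Solving, h(k) = k + 8.
The coefficient of k is 1.

1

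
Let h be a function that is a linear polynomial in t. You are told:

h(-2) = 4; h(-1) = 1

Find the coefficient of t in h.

-3

Write h(t) = at + b; the 2 given values yield a linear system in the 2 coefficients.
Solving, h(t) = -3t - 2.
The coefficient of t is -3.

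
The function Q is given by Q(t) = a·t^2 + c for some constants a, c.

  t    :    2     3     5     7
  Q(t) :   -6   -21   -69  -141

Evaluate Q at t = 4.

From Q(2) = -6 and Q(3) = -21: 4a + c = -6 and 9a + c = -21.
Subtracting: 5a = -15, so a = -3; then c = -6 − (-3)·4 = 6.
So Q(t) = -3t² + 6, and Q(4) = -42.

-42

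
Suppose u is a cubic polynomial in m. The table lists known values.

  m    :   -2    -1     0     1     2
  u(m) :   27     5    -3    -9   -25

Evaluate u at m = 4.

-135

Write u(m) = am³ + bm² + cm + d; the 5 given values yield a linear system in the 4 coefficients.
Solving, u(m) = -2m³ + m² - 5m - 3.
Then u(4) = -135.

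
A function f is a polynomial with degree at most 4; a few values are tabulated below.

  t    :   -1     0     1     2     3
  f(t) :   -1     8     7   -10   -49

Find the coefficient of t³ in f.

First differences: 9, -1, -17, -39. Second differences: -10, -16, -22. Third differences: -6, -6.
Level-3 differences are constant, so f has degree 3.
Fitting a degree-3 polynomial gives f(t) = -t³ - 5t² + 5t + 8.
The coefficient of t³ is -1.

-1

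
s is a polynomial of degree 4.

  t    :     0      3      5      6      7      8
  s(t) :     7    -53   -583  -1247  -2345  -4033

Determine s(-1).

-1

Write s(t) = at^4 + bt³ + ct² + dt + e; the 6 given values yield a linear system in the 5 coefficients.
Solving, s(t) = -t^4 + 7t + 7.
Then s(-1) = -1.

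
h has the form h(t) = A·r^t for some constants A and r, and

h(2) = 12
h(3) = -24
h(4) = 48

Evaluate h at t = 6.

Consecutive ratio: -24/12 = -2, and 48/(-24) = -2, so r = -2.
Then A·(-2)^2 = 12 gives A = 3, and h(t) = 3·(-2)^t.
h(6) = 3·(-2)^6 = 192.

192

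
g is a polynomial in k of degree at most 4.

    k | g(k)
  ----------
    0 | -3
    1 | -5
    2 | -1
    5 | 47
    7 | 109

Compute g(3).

Write g(k) = ak^4 + bk³ + ck² + dk + e; the 5 given values yield a linear system in the 5 coefficients.
Solving, the top 2 coefficients vanish, and g(k) = 3k² - 5k - 3.
Then g(3) = 9.

9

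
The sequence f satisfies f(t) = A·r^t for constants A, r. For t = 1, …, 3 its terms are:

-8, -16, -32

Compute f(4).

Consecutive ratio: -16/(-8) = 2, and -32/(-16) = 2, so r = 2.
Then A·2^1 = -8 gives A = -4, and f(t) = -4·2^t.
f(4) = -4·2^4 = -64.

-64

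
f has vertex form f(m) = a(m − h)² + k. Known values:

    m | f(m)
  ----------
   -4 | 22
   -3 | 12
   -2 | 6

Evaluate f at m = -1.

First differences -10, -6; second difference 4 = 2a, so a = 2.
Expanding, the m-coefficient is −2ah = -4h; matching it to the data gives h = -1, and then k = 4.
So f(m) = 2(m + 1)² + 4.
f(-1) = 2·0² + 4 = 4.

4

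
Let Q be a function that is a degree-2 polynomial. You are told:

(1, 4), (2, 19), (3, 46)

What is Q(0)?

Write Q(n) = an² + bn + c; the 3 given values yield a linear system in the 3 coefficients.
Solving, Q(n) = 6n² - 3n + 1.
The constant term is Q(0) = 1.

1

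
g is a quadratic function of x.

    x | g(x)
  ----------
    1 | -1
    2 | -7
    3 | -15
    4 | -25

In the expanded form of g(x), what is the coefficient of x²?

-1

First differences: -6, -8, -10. Second differences: -2, -2.
Level-2 differences are constant, so g has degree 2.
Fitting a degree-2 polynomial gives g(x) = -x² - 3x + 3.
The coefficient of x² is -1.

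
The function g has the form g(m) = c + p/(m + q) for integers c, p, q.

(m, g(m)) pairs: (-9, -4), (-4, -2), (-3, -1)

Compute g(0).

14

(g(m) − c)(m + q) = p for each data point; the three points give a linear system in c and q, then p follows.
Solving: c = -6, q = -1, p = -20, so g(m) = -6 − 20/(m − 1).
Then g(0) = -6 − 20/(-1) = 14.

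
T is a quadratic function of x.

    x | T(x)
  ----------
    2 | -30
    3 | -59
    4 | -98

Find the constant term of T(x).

-2

Write T(x) = ax² + bx + c; the 3 given values yield a linear system in the 3 coefficients.
Solving, T(x) = -5x² - 4x - 2.
The constant term is T(0) = -2.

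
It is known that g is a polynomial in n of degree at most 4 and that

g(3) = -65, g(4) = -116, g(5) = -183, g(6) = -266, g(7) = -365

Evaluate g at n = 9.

-611

First differences: -51, -67, -83, -99. Second differences: -16, -16, -16.
Level-2 differences are constant, so g has degree 2.
Fitting a degree-2 polynomial gives g(n) = -8n² + 5n - 8.
Then g(9) = -611.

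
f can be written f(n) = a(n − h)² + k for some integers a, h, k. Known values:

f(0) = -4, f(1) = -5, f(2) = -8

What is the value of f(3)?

First differences -1, -3; second difference -2 = 2a, so a = -1.
Expanding, the n-coefficient is −2ah = 2h; matching it to the data gives h = 0, and then k = -4.
So f(n) = -1(n + 0)² − 4.
f(3) = -1·3² − 4 = -13.

-13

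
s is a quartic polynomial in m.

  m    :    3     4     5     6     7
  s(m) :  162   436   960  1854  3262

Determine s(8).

Write s(m) = am^4 + bm³ + cm² + dm + e; the 5 given values yield a linear system in the 5 coefficients.
Solving, s(m) = m^4 + 2m³ + 4m² - 3m.
Then s(8) = 5352.

5352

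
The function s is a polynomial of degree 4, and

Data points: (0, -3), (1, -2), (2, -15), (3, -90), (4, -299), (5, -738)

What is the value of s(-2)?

25

First differences: 1, -13, -75, -209, -439. Second differences: -14, -62, -134, -230. Third differences: -48, -72, -96. Fourth differences: -24, -24.
Level-4 differences are constant, so s has degree 4.
Fitting a degree-4 polynomial gives s(t) = -t^4 - 2t³ + 6t² - 2t - 3.
Then s(-2) = 25.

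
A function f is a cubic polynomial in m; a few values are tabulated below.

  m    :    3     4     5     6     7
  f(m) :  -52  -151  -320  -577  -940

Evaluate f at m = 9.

-2056

First differences: -99, -169, -257, -363. Second differences: -70, -88, -106. Third differences: -18, -18.
Level-3 differences are constant, so f has degree 3.
Fitting a degree-3 polynomial gives f(m) = -3m³ + m² + 5m + 5.
Then f(9) = -2056.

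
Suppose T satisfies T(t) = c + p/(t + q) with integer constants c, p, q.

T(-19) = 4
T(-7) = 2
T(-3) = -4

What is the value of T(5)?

8

(T(t) − c)(t + q) = p for each data point; the three points give a linear system in c and q, then p follows.
Solving: c = 5, q = 1, p = 18, so T(t) = 5 + 18/(t + 1).
Then T(5) = 5 + 18/6 = 8.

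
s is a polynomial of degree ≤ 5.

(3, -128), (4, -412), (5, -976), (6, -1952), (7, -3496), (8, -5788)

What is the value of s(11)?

-19312

First differences: -284, -564, -976, -1544, -2292. Second differences: -280, -412, -568, -748. Third differences: -132, -156, -180. Fourth differences: -24, -24.
Level-4 differences are constant, so s has degree 4.
Fitting a degree-4 polynomial gives s(t) = -t^4 - 4t³ + 5t² + 4t + 4.
Then s(11) = -19312.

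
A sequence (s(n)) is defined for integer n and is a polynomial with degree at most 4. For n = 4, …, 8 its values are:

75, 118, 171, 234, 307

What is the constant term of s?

3

First differences: 43, 53, 63, 73. Second differences: 10, 10, 10.
Level-2 differences are constant, so s has degree 2.
Fitting a degree-2 polynomial gives s(n) = 5n² - 2n + 3.
The constant term is s(0) = 3.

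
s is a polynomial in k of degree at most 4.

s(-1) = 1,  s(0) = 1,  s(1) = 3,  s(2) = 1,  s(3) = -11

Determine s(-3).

31

First differences: 0, 2, -2, -12. Second differences: 2, -4, -10. Third differences: -6, -6.
Level-3 differences are constant, so s has degree 3.
Fitting a degree-3 polynomial gives s(k) = -k³ + k² + 2k + 1.
Then s(-3) = 31.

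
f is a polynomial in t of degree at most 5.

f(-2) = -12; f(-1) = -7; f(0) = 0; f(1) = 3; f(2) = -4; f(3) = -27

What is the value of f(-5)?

45

Write f(t) = at^5 + bt^4 + ct³ + dt² + et + p; the 6 given values yield a linear system in the 6 coefficients.
Solving, the top 2 coefficients vanish, and f(t) = -t³ - 2t² + 6t.
Then f(-5) = 45.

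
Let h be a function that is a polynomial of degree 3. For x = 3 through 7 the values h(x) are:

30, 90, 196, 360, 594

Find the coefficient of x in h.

-7

Write h(x) = ax³ + bx² + cx + d; the 5 given values yield a linear system in the 4 coefficients.
Solving, h(x) = 2x³ - x² - 7x + 6.
The coefficient of x is -7.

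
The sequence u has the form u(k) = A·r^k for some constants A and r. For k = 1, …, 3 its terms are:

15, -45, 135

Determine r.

-3

Consecutive ratio: -45/15 = -3, and 135/(-45) = -3, so r = -3.
Then A·(-3)^1 = 15 gives A = -5, and u(k) = -5·(-3)^k.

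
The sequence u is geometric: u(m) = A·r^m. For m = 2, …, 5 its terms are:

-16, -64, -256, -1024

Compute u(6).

Consecutive ratio: -64/(-16) = 4, and -256/(-64) = 4, so r = 4.
Then A·4^2 = -16 gives A = -1, and u(m) = -1·4^m.
u(6) = -1·4^6 = -4096.

-4096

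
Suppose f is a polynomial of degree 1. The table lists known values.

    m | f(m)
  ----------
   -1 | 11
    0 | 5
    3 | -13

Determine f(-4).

29

Write f(m) = am + b; the 3 given values yield a linear system in the 2 coefficients.
Solving, f(m) = -6m + 5.
Then f(-4) = 29.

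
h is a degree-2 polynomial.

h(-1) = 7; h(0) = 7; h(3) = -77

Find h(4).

Write h(t) = at² + bt + c; the 3 given values yield a linear system in the 3 coefficients.
Solving, h(t) = -7t² - 7t + 7.
Then h(4) = -133.

-133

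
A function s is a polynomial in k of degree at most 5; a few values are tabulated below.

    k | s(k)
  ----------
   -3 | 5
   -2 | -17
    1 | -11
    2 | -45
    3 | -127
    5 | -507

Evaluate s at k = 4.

-275

Write s(k) = ak^5 + bk^4 + ck³ + dk² + ek + p; the 6 given values yield a linear system in the 6 coefficients.
Solving, the top 2 coefficients vanish, and s(k) = -3k³ - 6k² + 5k - 7.
Then s(4) = -275.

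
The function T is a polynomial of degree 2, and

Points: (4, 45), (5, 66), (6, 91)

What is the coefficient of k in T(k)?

3

Write T(k) = ak² + bk + c; the 3 given values yield a linear system in the 3 coefficients.
Solving, T(k) = 2k² + 3k + 1.
The coefficient of k is 3.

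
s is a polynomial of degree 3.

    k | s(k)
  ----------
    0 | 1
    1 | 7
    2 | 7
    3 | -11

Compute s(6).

-293

Write s(k) = ak³ + bk² + ck + d; the 4 given values yield a linear system in the 4 coefficients.
Solving, s(k) = -2k³ + 3k² + 5k + 1.
Then s(6) = -293.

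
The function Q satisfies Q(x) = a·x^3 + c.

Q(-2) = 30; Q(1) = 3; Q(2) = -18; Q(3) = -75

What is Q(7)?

-1023

From Q(-2) = 30 and Q(1) = 3: -8a + c = 30 and 1a + c = 3.
Subtracting: 9a = -27, so a = -3; then c = 30 − (-3)·(-8) = 6.
So Q(x) = -3x³ + 6, and Q(7) = -1023.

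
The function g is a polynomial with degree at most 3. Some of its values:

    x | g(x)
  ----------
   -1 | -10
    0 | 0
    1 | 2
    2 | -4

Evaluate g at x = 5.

-70

First differences: 10, 2, -6. Second differences: -8, -8.
Level-2 differences are constant, so g has degree 2.
Fitting a degree-2 polynomial gives g(x) = -4x² + 6x.
Then g(5) = -70.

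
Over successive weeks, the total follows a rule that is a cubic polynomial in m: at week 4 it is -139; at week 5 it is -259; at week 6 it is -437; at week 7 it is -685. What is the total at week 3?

Write the value at m as u(m).
Write u(m) = am³ + bm² + cm + d; the 4 given values yield a linear system in the 4 coefficients.
Solving, u(m) = -2m³ + m² - 7m + 1.
Then u(3) = -65.

-65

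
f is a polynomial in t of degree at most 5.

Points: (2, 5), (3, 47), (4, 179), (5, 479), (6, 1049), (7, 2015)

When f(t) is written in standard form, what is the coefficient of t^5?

First differences: 42, 132, 300, 570, 966. Second differences: 90, 168, 270, 396. Third differences: 78, 102, 126. Fourth differences: 24, 24.
Level-4 differences are constant, so f has degree 4.
Fitting a degree-4 polynomial gives f(t) = t^4 - t³ - t² + t - 1.
The coefficient of t^5 is 0.

0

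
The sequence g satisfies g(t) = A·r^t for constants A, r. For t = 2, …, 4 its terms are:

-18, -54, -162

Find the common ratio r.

Consecutive ratio: -54/(-18) = 3, and -162/(-54) = 3, so r = 3.
Then A·3^2 = -18 gives A = -2, and g(t) = -2·3^t.

3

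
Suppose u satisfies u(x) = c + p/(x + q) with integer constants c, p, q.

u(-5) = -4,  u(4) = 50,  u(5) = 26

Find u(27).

4

(u(x) − c)(x + q) = p for each data point; the three points give a linear system in c and q, then p follows.
Solving: c = 2, q = -3, p = 48, so u(x) = 2 + 48/(x − 3).
Then u(27) = 2 + 48/24 = 4.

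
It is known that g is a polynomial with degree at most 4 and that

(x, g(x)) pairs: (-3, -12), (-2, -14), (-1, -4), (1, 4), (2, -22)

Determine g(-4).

14

Write g(x) = ax^4 + bx³ + cx² + dx + e; the 5 given values yield a linear system in the 5 coefficients.
Solving, the leading coefficient vanishes, and g(x) = -2x³ - 6x² + 6x + 6.
Then g(-4) = 14.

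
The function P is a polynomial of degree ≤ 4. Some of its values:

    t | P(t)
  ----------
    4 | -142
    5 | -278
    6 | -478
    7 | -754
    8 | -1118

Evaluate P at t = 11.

-2858

Write P(t) = at^4 + bt³ + ct² + dt + e; the 5 given values yield a linear system in the 5 coefficients.
Solving, the leading coefficient vanishes, and P(t) = -2t³ - 2t² + 4t + 2.
Then P(11) = -2858.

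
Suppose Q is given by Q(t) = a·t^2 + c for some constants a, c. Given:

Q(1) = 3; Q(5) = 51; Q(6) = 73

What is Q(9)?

From Q(1) = 3 and Q(5) = 51: 1a + c = 3 and 25a + c = 51.
Subtracting: 24a = 48, so a = 2; then c = 3 − 2·1 = 1.
So Q(t) = 2t² + 1, and Q(9) = 163.

163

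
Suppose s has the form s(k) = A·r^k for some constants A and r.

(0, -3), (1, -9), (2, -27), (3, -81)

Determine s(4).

-243

Consecutive ratio: -9/(-3) = 3, and -27/(-9) = 3, so r = 3.
Then A·3^0 = -3 gives A = -3, and s(k) = -3·3^k.
s(4) = -3·3^4 = -243.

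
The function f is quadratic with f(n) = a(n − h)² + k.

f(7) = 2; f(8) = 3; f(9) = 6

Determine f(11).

First differences 1, 3; second difference 2 = 2a, so a = 1.
Expanding, the n-coefficient is −2ah = -2h; matching it to the data gives h = 7, and then k = 2.
So f(n) = 1(n − 7)² + 2.
f(11) = 1·4² + 2 = 18.

18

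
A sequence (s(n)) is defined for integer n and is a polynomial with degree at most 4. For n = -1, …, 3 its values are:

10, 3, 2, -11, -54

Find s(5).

First differences: -7, -1, -13, -43. Second differences: 6, -12, -30. Third differences: -18, -18.
Level-3 differences are constant, so s has degree 3.
Fitting a degree-3 polynomial gives s(n) = -3n³ + 3n² - n + 3.
Then s(5) = -302.

-302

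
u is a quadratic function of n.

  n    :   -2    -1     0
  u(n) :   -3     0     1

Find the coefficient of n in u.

Write u(n) = an² + bn + c; the 3 given values yield a linear system in the 3 coefficients.
Solving, u(n) = -n² + 1.
The coefficient of n is 0.

0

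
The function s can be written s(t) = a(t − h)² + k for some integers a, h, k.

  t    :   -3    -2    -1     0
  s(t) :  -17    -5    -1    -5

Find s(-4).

First differences 12, 4, -4; second difference -8 = 2a, so a = -4.
Expanding, the t-coefficient is −2ah = 8h; matching it to the data gives h = -1, and then k = -1.
So s(t) = -4(t + 1)² − 1.
s(-4) = -4·(-3)² − 1 = -37.

-37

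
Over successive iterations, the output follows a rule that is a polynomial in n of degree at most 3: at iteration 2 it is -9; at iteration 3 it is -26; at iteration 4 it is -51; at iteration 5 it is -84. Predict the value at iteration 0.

1

Write the value at n as T(n).
First differences: -17, -25, -33. Second differences: -8, -8.
Level-2 differences are constant, so T has degree 2.
Fitting a degree-2 polynomial gives T(n) = -4n² + 3n + 1.
Then T(0) = 1.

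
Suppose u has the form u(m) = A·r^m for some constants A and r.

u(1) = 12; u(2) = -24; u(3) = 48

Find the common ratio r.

Consecutive ratio: -24/12 = -2, and 48/(-24) = -2, so r = -2.
Then A·(-2)^1 = 12 gives A = -6, and u(m) = -6·(-2)^m.

-2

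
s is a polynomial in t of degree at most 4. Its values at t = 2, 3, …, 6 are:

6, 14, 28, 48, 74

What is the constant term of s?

8

First differences: 8, 14, 20, 26. Second differences: 6, 6, 6.
Level-2 differences are constant, so s has degree 2.
Fitting a degree-2 polynomial gives s(t) = 3t² - 7t + 8.
The constant term is s(0) = 8.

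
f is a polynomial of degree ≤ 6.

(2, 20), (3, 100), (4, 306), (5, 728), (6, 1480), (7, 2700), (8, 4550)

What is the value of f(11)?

First differences: 80, 206, 422, 752, 1220, 1850. Second differences: 126, 216, 330, 468, 630. Third differences: 90, 114, 138, 162. Fourth differences: 24, 24, 24.
Level-4 differences are constant, so f has degree 4.
Fitting a degree-4 polynomial gives f(x) = x^4 + x³ - x² + x - 2.
Then f(11) = 15860.

15860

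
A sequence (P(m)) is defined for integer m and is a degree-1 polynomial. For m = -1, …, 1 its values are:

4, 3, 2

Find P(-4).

7

Write P(m) = am + b; the 3 given values yield a linear system in the 2 coefficients.
Solving, P(m) = -m + 3.
Then P(-4) = 7.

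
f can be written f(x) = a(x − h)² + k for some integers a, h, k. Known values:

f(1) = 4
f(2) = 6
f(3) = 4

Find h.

2

First differences 2, -2; second difference -4 = 2a, so a = -2.
Expanding, the x-coefficient is −2ah = 4h; matching it to the data gives h = 2, and then k = 6.
So f(x) = -2(x − 2)² + 6.
Hence h = 2.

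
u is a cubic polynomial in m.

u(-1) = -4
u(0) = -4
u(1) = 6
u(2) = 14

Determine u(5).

Write u(m) = am³ + bm² + cm + d; the 4 given values yield a linear system in the 4 coefficients.
Solving, u(m) = -2m³ + 5m² + 7m - 4.
Then u(5) = -94.

-94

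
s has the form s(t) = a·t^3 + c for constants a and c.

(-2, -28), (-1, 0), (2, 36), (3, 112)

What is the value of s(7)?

1376

From s(-2) = -28 and s(-1) = 0: -8a + c = -28 and -1a + c = 0.
Subtracting: 7a = 28, so a = 4; then c = -28 − 4·(-8) = 4.
So s(t) = 4t³ + 4, and s(7) = 1376.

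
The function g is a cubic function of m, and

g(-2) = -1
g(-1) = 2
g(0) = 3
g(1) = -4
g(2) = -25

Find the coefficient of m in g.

-2

First differences: 3, 1, -7, -21. Second differences: -2, -8, -14. Third differences: -6, -6.
Level-3 differences are constant, so g has degree 3.
Fitting a degree-3 polynomial gives g(m) = -m³ - 4m² - 2m + 3.
The coefficient of m is -2.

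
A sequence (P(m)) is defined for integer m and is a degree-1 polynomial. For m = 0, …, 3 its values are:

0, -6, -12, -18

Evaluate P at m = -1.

Write P(m) = am + b; the 4 given values yield a linear system in the 2 coefficients.
Solving, P(m) = -6m.
Then P(-1) = 6.

6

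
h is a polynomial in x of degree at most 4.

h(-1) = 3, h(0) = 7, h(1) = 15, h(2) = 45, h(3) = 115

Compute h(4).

First differences: 4, 8, 30, 70. Second differences: 4, 22, 40. Third differences: 18, 18.
Level-3 differences are constant, so h has degree 3.
Fitting a degree-3 polynomial gives h(x) = 3x³ + 2x² + 3x + 7.
Then h(4) = 243.

243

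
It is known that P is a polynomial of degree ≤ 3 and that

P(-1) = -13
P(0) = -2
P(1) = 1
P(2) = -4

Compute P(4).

First differences: 11, 3, -5. Second differences: -8, -8.
Level-2 differences are constant, so P has degree 2.
Fitting a degree-2 polynomial gives P(x) = -4x² + 7x - 2.
Then P(4) = -38.

-38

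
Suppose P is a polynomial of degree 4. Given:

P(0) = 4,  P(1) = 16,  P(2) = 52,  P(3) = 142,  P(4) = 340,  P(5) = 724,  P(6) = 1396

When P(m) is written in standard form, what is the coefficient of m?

First differences: 12, 36, 90, 198, 384, 672. Second differences: 24, 54, 108, 186, 288. Third differences: 30, 54, 78, 102. Fourth differences: 24, 24, 24.
Level-4 differences are constant, so P has degree 4.
Fitting a degree-4 polynomial gives P(m) = m^4 - m³ + 8m² + 4m + 4.
The coefficient of m is 4.

4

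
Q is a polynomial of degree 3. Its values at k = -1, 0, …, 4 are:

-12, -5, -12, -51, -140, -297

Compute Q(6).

First differences: 7, -7, -39, -89, -157. Second differences: -14, -32, -50, -68. Third differences: -18, -18, -18.
Level-3 differences are constant, so Q has degree 3.
Fitting a degree-3 polynomial gives Q(k) = -3k³ - 7k² + 3k - 5.
Then Q(6) = -887.

-887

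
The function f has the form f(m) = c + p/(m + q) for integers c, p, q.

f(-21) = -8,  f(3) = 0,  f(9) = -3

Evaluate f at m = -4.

(f(m) − c)(m + q) = p for each data point; the three points give a linear system in c and q, then p follows.
Solving: c = -6, q = 3, p = 36, so f(m) = -6 + 36/(m + 3).
Then f(-4) = -6 + 36/(-1) = -42.

-42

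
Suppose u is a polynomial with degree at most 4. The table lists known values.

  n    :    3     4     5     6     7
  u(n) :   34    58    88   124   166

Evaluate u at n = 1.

First differences: 24, 30, 36, 42. Second differences: 6, 6, 6.
Level-2 differences are constant, so u has degree 2.
Fitting a degree-2 polynomial gives u(n) = 3n² + 3n - 2.
Then u(1) = 4.

4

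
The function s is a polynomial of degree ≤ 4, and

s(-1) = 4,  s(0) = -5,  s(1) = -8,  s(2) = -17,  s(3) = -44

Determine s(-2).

31

First differences: -9, -3, -9, -27. Second differences: 6, -6, -18. Third differences: -12, -12.
Level-3 differences are constant, so s has degree 3.
Fitting a degree-3 polynomial gives s(x) = -2x³ + 3x² - 4x - 5.
Then s(-2) = 31.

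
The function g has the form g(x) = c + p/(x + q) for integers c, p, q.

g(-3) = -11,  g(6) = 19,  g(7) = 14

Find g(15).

(g(x) − c)(x + q) = p for each data point; the three points give a linear system in c and q, then p follows.
Solving: c = -1, q = -3, p = 60, so g(x) = -1 + 60/(x − 3).
Then g(15) = -1 + 60/12 = 4.

4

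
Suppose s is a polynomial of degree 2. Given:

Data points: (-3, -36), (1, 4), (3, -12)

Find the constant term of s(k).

Write s(k) = ak² + bk + c; the 3 given values yield a linear system in the 3 coefficients.
Solving, s(k) = -3k² + 4k + 3.
The constant term is s(0) = 3.

3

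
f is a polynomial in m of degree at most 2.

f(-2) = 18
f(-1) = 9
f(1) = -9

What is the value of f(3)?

Write f(m) = am² + bm + c; the 3 given values yield a linear system in the 3 coefficients.
Solving, the leading coefficient vanishes, and f(m) = -9m.
Then f(3) = -27.

-27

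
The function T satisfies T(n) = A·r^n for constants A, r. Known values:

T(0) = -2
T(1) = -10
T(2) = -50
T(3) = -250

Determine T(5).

-6250

Consecutive ratio: -10/(-2) = 5, and -50/(-10) = 5, so r = 5.
Then A·5^0 = -2 gives A = -2, and T(n) = -2·5^n.
T(5) = -2·5^5 = -6250.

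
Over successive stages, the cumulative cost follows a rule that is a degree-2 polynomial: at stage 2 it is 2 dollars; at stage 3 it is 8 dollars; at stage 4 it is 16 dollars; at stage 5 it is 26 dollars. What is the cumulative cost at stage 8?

Write the value at x as u(x).
First differences: 6, 8, 10. Second differences: 2, 2.
Level-2 differences are constant, so u has degree 2.
Fitting a degree-2 polynomial gives u(x) = x² + x - 4.
Then u(8) = 68.

68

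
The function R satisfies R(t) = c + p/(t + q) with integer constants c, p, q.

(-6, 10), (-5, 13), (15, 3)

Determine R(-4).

22

(R(t) − c)(t + q) = p for each data point; the three points give a linear system in c and q, then p follows.
Solving: c = 4, q = 3, p = -18, so R(t) = 4 − 18/(t + 3).
Then R(-4) = 4 − 18/(-1) = 22.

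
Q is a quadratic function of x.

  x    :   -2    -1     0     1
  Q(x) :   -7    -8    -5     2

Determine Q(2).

Write Q(x) = ax² + bx + c; the 4 given values yield a linear system in the 3 coefficients.
Solving, Q(x) = 2x² + 5x - 5.
Then Q(2) = 13.

13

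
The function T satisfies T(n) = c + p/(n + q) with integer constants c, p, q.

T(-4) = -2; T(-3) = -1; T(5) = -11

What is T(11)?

(T(n) − c)(n + q) = p for each data point; the three points give a linear system in c and q, then p follows.
Solving: c = -6, q = -1, p = -20, so T(n) = -6 − 20/(n − 1).
Then T(11) = -6 − 20/10 = -8.

-8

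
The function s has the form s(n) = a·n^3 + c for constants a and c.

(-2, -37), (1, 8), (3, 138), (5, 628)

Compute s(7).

From s(-2) = -37 and s(1) = 8: -8a + c = -37 and 1a + c = 8.
Subtracting: 9a = 45, so a = 5; then c = -37 − 5·(-8) = 3.
So s(n) = 5n³ + 3, and s(7) = 1718.

1718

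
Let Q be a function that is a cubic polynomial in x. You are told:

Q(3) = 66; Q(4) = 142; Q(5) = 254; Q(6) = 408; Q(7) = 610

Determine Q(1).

-2

First differences: 76, 112, 154, 202. Second differences: 36, 42, 48. Third differences: 6, 6.
Level-3 differences are constant, so Q has degree 3.
Fitting a degree-3 polynomial gives Q(x) = x³ + 6x² - 3x - 6.
Then Q(1) = -2.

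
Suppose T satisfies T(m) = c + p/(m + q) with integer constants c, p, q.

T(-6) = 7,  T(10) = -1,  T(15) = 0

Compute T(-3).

12

(T(m) − c)(m + q) = p for each data point; the three points give a linear system in c and q, then p follows.
Solving: c = 2, q = 0, p = -30, so T(m) = 2 − 30/(m + 0).
Then T(-3) = 2 − 30/(-3) = 12.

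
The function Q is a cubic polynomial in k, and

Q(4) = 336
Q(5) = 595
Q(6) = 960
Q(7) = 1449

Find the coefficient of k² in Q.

8

Write Q(k) = ak³ + bk² + ck + d; the 4 given values yield a linear system in the 4 coefficients.
Solving, Q(k) = 3k³ + 8k² + 4k.
The coefficient of k² is 8.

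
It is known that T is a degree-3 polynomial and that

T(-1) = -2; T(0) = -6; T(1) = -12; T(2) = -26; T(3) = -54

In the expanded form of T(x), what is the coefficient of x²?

-1

First differences: -4, -6, -14, -28. Second differences: -2, -8, -14. Third differences: -6, -6.
Level-3 differences are constant, so T has degree 3.
Fitting a degree-3 polynomial gives T(x) = -x³ - x² - 4x - 6.
The coefficient of x² is -1.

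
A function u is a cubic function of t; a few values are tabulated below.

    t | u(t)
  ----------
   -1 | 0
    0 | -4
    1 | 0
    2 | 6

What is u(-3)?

56

Write u(t) = at³ + bt² + ct + d; the 4 given values yield a linear system in the 4 coefficients.
Solving, u(t) = -t³ + 4t² + t - 4.
Then u(-3) = 56.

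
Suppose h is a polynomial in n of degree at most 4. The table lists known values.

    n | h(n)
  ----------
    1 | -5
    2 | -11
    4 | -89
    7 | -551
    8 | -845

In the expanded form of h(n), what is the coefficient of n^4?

0

Write h(n) = an^4 + bn³ + cn² + dn + e; the 5 given values yield a linear system in the 5 coefficients.
Solving, the leading coefficient vanishes, and h(n) = -2n³ + 3n² - n - 5.
The coefficient of n^4 is 0.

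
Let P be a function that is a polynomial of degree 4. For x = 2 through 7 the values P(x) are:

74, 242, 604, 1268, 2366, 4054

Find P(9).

9944

First differences: 168, 362, 664, 1098, 1688. Second differences: 194, 302, 434, 590. Third differences: 108, 132, 156. Fourth differences: 24, 24.
Level-4 differences are constant, so P has degree 4.
Fitting a degree-4 polynomial gives P(x) = x^4 + 4x³ + 6x² - 3x + 8.
Then P(9) = 9944.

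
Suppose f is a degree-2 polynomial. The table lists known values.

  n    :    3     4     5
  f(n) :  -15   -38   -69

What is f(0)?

Write f(n) = an² + bn + c; the 3 given values yield a linear system in the 3 coefficients.
Solving, f(n) = -4n² + 5n + 6.
The constant term is f(0) = 6.

6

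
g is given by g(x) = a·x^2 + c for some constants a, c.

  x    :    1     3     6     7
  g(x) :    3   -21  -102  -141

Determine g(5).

-69

From g(1) = 3 and g(3) = -21: 1a + c = 3 and 9a + c = -21.
Subtracting: 8a = -24, so a = -3; then c = 3 − (-3)·1 = 6.
So g(x) = -3x² + 6, and g(5) = -69.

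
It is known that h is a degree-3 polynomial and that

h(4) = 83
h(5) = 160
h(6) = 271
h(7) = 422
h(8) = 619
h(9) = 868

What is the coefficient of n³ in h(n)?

1

Write h(n) = an³ + bn² + cn + d; the 6 given values yield a linear system in the 4 coefficients.
Solving, h(n) = n³ + 2n² - 2n - 5.
The coefficient of n³ is 1.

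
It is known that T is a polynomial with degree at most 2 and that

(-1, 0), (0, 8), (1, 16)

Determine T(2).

First differences: 8, 8.
Level-1 differences are constant, so T has degree 1.
Extending the table by one column gives the next first difference 8, so T(2) = 16 + 8 = 24.

24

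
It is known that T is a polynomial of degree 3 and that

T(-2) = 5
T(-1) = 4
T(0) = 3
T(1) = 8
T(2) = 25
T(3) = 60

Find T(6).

333

First differences: -1, -1, 5, 17, 35. Second differences: 0, 6, 12, 18. Third differences: 6, 6, 6.
Level-3 differences are constant, so T has degree 3.
Fitting a degree-3 polynomial gives T(n) = n³ + 3n² + n + 3.
Then T(6) = 333.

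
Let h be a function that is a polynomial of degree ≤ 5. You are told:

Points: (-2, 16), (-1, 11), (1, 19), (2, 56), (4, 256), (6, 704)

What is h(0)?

8

Write h(k) = ak^5 + bk^4 + ck³ + dk² + ek + p; the 6 given values yield a linear system in the 6 coefficients.
Solving, the top 2 coefficients vanish, and h(k) = 2k³ + 7k² + 2k + 8.
Then h(0) = 8.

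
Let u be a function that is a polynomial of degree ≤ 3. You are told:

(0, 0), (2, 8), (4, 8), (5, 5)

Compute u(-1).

-7

Write u(x) = ax³ + bx² + cx + d; the 4 given values yield a linear system in the 4 coefficients.
Solving, the leading coefficient vanishes, and u(x) = -x² + 6x.
Then u(-1) = -7.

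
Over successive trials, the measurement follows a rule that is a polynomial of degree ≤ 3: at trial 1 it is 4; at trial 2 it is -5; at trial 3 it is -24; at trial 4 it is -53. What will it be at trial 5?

Write the value at m as f(m).
Write f(m) = am³ + bm² + cm + d; the 4 given values yield a linear system in the 4 coefficients.
Solving, the leading coefficient vanishes, and f(m) = -5m² + 6m + 3.
Then f(5) = -92.

-92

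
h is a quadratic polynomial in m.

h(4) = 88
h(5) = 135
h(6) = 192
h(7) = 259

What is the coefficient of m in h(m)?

First differences: 47, 57, 67. Second differences: 10, 10.
Level-2 differences are constant, so h has degree 2.
Fitting a degree-2 polynomial gives h(m) = 5m² + 2m.
The coefficient of m is 2.

2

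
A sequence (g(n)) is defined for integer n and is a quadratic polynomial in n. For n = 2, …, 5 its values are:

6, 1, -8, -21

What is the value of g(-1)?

Write g(n) = an² + bn + c; the 4 given values yield a linear system in the 3 coefficients.
Solving, g(n) = -2n² + 5n + 4.
Then g(-1) = -3.

-3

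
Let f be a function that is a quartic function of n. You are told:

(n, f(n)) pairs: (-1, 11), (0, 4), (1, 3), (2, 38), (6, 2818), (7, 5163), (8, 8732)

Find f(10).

Write f(n) = an^4 + bn³ + cn² + dn + e; the 7 given values yield a linear system in the 5 coefficients.
Solving, f(n) = 2n^4 + n³ + n² - 5n + 4.
Then f(10) = 21054.

21054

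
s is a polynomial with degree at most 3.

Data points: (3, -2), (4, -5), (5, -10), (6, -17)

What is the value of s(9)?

-50

Write s(k) = ak³ + bk² + ck + d; the 4 given values yield a linear system in the 4 coefficients.
Solving, the leading coefficient vanishes, and s(k) = -k² + 4k - 5.
Then s(9) = -50.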